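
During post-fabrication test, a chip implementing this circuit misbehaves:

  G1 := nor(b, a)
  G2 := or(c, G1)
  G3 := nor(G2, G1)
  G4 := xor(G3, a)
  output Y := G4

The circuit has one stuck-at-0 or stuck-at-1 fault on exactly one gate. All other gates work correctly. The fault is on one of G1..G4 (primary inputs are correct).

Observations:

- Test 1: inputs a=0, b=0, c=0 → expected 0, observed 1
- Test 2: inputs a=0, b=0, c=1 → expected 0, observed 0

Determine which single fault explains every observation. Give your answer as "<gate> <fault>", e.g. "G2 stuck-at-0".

G1 stuck-at-0

Fault-free values for test 1 (a=0, b=0, c=0): G1=1, G2=1, G3=0, G4=0, giving Y=0. Observed 1.
Test 1: faults giving observed 1 are {G1 stuck-at-0, G3 stuck-at-1, G4 stuck-at-1}.
Test 2 (a=0, b=0, c=1): fault-free G1=1, G2=1, G3=0, G4=0 → 0; observed 0. Eliminates G3 stuck-at-1, G4 stuck-at-1.
Only G1 stuck-at-0 is consistent with every test.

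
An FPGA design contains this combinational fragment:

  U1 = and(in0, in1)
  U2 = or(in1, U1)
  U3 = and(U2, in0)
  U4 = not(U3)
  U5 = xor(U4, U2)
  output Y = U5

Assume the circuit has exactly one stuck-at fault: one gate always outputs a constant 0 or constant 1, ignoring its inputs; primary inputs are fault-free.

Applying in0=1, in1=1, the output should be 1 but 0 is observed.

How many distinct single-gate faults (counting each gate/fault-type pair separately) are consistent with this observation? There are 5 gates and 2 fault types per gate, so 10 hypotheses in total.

3

Fault-free: U1=1, U2=1, U3=1, U4=0, U5=1 → 1. Observed 0.
  U1 stuck-at-0: output 1 ✗
  U1 stuck-at-1: output 1 ✗
  U2 stuck-at-0: output 1 ✗
  U2 stuck-at-1: output 1 ✗
  U3 stuck-at-0: output 0 ✓
  U3 stuck-at-1: output 1 ✗
  U4 stuck-at-0: output 1 ✗
  U4 stuck-at-1: output 0 ✓
  U5 stuck-at-0: output 0 ✓
  U5 stuck-at-1: output 1 ✗
Consistent faults: {U3 stuck-at-0, U4 stuck-at-1, U5 stuck-at-0} — 3 in all.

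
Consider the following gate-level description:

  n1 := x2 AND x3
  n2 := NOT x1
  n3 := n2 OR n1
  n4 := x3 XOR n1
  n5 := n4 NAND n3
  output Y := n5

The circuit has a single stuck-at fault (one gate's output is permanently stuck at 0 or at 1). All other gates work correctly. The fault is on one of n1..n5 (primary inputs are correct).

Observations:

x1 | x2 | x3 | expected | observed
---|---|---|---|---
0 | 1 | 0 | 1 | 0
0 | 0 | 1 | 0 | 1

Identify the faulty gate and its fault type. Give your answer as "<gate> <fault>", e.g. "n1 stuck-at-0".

n1 stuck-at-1

Fault-free values for test 1 (x1=0, x2=1, x3=0): n1=0, n2=1, n3=1, n4=0, n5=1, giving Y=1. Observed 0.
Test 1: faults giving observed 0 are {n1 stuck-at-1, n4 stuck-at-1, n5 stuck-at-0}.
Test 2 (x1=0, x2=0, x3=1): fault-free n1=0, n2=1, n3=1, n4=1, n5=0 → 0; observed 1. Eliminates n4 stuck-at-1, n5 stuck-at-0.
Only n1 stuck-at-1 is consistent with every test.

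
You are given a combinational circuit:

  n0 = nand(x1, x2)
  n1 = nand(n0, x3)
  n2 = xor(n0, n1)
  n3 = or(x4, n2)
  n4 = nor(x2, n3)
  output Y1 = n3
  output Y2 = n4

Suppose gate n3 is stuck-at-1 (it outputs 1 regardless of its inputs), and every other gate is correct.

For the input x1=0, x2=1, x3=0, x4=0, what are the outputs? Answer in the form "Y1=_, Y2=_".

Y1=1, Y2=0

Propagate with n3 forced: n0=1, n1=1, n2=0, n3=1 [stuck-at-1], n4=0.
So the outputs are Y1=1, Y2=0. (Without the fault they would be Y1=0, Y2=0.)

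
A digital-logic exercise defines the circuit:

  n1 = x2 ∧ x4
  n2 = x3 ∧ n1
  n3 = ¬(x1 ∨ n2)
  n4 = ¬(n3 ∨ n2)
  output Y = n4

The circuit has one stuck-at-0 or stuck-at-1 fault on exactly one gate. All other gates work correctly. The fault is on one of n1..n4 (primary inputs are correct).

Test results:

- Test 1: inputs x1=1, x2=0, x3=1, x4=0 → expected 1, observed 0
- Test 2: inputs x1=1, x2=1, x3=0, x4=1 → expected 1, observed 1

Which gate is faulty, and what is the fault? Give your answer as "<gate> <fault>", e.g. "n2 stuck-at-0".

n1 stuck-at-1

Fault-free values for test 1 (x1=1, x2=0, x3=1, x4=0): n1=0, n2=0, n3=0, n4=1, giving Y=1. Observed 0.
Test 1: faults giving observed 0 are {n1 stuck-at-1, n2 stuck-at-1, n3 stuck-at-1, n4 stuck-at-0}.
Test 2 (x1=1, x2=1, x3=0, x4=1): fault-free n1=1, n2=0, n3=0, n4=1 → 1; observed 1. Eliminates n2 stuck-at-1, n3 stuck-at-1, n4 stuck-at-0.
Only n1 stuck-at-1 is consistent with every test.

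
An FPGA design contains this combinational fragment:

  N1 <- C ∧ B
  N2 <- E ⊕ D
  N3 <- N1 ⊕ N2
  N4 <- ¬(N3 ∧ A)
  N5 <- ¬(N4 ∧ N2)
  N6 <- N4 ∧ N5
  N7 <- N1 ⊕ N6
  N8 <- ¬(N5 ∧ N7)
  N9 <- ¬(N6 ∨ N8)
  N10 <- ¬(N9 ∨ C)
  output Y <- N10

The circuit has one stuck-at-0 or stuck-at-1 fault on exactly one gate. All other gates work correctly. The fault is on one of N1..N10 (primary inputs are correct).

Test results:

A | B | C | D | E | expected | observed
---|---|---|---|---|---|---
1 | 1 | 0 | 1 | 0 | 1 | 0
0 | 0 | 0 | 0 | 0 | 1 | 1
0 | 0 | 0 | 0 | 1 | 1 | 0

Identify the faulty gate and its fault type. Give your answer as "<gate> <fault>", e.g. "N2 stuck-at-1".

N8 stuck-at-0

Fault-free values for test 1 (A=1, B=1, C=0, D=1, E=0): N1=0, N2=1, N3=1, N4=0, N5=1, N6=0, N7=0, N8=1, N9=0, N10=1, giving Y=1. Observed 0.
Test 1: faults giving observed 0 are {N7 stuck-at-1, N8 stuck-at-0, N9 stuck-at-1, N10 stuck-at-0}.
Test 2 (A=0, B=0, C=0, D=0, E=0): fault-free N1=0, N2=0, N3=0, N4=1, N5=1, N6=1, N7=1, N8=0, N9=0, N10=1 → 1; observed 1. Eliminates N9 stuck-at-1, N10 stuck-at-0.
Test 3 (A=0, B=0, C=0, D=0, E=1): fault-free N1=0, N2=1, N3=1, N4=1, N5=0, N6=0, N7=0, N8=1, N9=0, N10=1 → 1; observed 0. Eliminates N7 stuck-at-1.
Only N8 stuck-at-0 is consistent with every test.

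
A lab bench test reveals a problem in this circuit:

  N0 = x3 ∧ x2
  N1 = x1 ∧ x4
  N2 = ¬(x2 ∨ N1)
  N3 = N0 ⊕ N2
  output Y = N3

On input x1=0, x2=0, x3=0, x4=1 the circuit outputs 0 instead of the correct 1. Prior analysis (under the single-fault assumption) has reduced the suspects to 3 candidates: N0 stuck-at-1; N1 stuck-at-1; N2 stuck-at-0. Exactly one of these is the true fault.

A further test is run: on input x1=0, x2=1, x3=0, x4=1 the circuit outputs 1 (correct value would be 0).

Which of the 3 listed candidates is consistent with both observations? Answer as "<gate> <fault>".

N0 stuck-at-1

Evaluate each candidate on input x1=0, x2=1, x3=0, x4=1:
  N0 stuck-at-1: N0=1 [stuck-at-1], N1=0, N2=0, N3=1 → 1 — matches
  N1 stuck-at-1: N0=0, N1=1 [stuck-at-1], N2=0, N3=0 → 0 — eliminated
  N2 stuck-at-0: N0=0, N1=0, N2=0 [stuck-at-0], N3=0 → 0 — eliminated
Only N0 stuck-at-1 reproduces the observed 1.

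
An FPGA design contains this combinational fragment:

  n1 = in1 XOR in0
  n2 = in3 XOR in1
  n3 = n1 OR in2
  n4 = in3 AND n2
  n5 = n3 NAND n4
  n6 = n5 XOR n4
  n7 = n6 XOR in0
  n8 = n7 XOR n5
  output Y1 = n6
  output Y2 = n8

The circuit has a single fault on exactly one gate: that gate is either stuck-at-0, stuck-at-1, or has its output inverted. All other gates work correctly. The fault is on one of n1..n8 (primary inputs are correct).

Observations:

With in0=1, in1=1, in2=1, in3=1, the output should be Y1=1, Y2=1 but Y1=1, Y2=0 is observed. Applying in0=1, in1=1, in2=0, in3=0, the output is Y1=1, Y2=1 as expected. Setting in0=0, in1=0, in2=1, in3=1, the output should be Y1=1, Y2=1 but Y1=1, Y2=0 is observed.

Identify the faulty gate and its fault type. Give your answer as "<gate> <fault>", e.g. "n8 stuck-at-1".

Fault-free values for test 1 (in0=1, in1=1, in2=1, in3=1): n1=0, n2=0, n3=1, n4=0, n5=1, n6=1, n7=0, n8=1, giving Y1=1, Y2=1. Observed Y1=1, Y2=0.
Test 1: faults giving observed Y1=1, Y2=0 are {n2 stuck-at-1, n2 inverted output, n4 stuck-at-1, n4 inverted output, n7 stuck-at-1, n7 inverted output, n8 stuck-at-0, n8 inverted output}.
Test 2 (in0=1, in1=1, in2=0, in3=0): fault-free n1=0, n2=1, n3=0, n4=0, n5=1, n6=1, n7=0, n8=1 → Y1=1, Y2=1; observed Y1=1, Y2=1. Eliminates n4 stuck-at-1, n4 inverted output, n7 stuck-at-1, n7 inverted output, n8 stuck-at-0, n8 inverted output.
Test 3 (in0=0, in1=0, in2=1, in3=1): fault-free n1=0, n2=1, n3=1, n4=1, n5=0, n6=1, n7=1, n8=1 → Y1=1, Y2=1; observed Y1=1, Y2=0. Eliminates n2 stuck-at-1.
Only n2 inverted output is consistent with every test.

n2 inverted output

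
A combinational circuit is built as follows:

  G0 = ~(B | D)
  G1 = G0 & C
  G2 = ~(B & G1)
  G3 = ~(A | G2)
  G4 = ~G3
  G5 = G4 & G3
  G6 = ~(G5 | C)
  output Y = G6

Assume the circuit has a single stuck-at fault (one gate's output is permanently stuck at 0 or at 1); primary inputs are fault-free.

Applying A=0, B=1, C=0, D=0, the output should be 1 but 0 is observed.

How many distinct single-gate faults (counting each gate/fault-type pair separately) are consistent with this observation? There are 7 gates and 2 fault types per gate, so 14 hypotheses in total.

Fault-free: G0=0, G1=0, G2=1, G3=0, G4=1, G5=0, G6=1 → 1. Observed 0.
  G0 stuck-at-0: output 1 ✗
  G0 stuck-at-1: output 1 ✗
  G1 stuck-at-0: output 1 ✗
  G1 stuck-at-1: output 1 ✗
  G2 stuck-at-0: output 1 ✗
  G2 stuck-at-1: output 1 ✗
  G3 stuck-at-0: output 1 ✗
  G3 stuck-at-1: output 1 ✗
  G4 stuck-at-0: output 1 ✗
  G4 stuck-at-1: output 1 ✗
  G5 stuck-at-0: output 1 ✗
  G5 stuck-at-1: output 0 ✓
  G6 stuck-at-0: output 0 ✓
  G6 stuck-at-1: output 1 ✗
Consistent faults: {G5 stuck-at-1, G6 stuck-at-0} — 2 in all.

2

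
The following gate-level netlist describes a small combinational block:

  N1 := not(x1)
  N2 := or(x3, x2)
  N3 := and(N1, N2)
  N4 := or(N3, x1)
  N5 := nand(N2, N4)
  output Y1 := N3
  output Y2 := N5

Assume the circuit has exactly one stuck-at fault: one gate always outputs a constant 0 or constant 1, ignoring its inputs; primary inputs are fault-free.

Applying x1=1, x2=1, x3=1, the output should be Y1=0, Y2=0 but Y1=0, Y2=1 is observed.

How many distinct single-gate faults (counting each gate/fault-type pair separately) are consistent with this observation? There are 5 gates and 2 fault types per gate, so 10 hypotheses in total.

Fault-free: N1=0, N2=1, N3=0, N4=1, N5=0 → Y1=0, Y2=0. Observed Y1=0, Y2=1.
  N1 stuck-at-0: output Y1=0, Y2=0 ✗
  N1 stuck-at-1: output Y1=1, Y2=0 ✗
  N2 stuck-at-0: output Y1=0, Y2=1 ✓
  N2 stuck-at-1: output Y1=0, Y2=0 ✗
  N3 stuck-at-0: output Y1=0, Y2=0 ✗
  N3 stuck-at-1: output Y1=1, Y2=0 ✗
  N4 stuck-at-0: output Y1=0, Y2=1 ✓
  N4 stuck-at-1: output Y1=0, Y2=0 ✗
  N5 stuck-at-0: output Y1=0, Y2=0 ✗
  N5 stuck-at-1: output Y1=0, Y2=1 ✓
Consistent faults: {N2 stuck-at-0, N4 stuck-at-0, N5 stuck-at-1} — 3 in all.

3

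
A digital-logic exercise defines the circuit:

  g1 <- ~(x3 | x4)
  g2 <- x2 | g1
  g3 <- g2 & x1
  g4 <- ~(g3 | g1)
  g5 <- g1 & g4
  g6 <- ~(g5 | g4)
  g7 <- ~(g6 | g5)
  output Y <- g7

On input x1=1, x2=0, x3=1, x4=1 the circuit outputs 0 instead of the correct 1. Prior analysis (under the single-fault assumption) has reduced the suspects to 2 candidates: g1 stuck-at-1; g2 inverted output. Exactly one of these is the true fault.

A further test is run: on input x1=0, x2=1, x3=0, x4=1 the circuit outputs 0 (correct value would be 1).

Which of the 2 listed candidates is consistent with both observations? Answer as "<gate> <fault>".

g1 stuck-at-1

Evaluate each candidate on input x1=0, x2=1, x3=0, x4=1:
  g1 stuck-at-1: g1=1 [stuck-at-1], g2=1, g3=0, g4=0, g5=0, g6=1, g7=0 → 0 — matches
  g2 inverted output: g1=0, g2=0 [inverted output], g3=0, g4=1, g5=0, g6=0, g7=1 → 1 — eliminated
Only g1 stuck-at-1 reproduces the observed 0.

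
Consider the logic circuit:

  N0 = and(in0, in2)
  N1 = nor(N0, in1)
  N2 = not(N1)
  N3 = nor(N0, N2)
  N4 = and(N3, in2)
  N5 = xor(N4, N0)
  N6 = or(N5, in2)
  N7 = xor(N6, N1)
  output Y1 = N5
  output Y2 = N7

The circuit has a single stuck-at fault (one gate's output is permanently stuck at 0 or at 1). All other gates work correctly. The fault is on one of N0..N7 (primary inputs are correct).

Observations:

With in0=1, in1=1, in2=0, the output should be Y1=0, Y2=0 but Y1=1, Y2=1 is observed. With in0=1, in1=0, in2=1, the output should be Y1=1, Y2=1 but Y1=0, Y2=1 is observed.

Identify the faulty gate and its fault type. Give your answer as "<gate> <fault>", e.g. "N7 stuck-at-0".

N4 stuck-at-1

Fault-free values for test 1 (in0=1, in1=1, in2=0): N0=0, N1=0, N2=1, N3=0, N4=0, N5=0, N6=0, N7=0, giving Y1=0, Y2=0. Observed Y1=1, Y2=1.
Test 1: faults giving observed Y1=1, Y2=1 are {N0 stuck-at-1, N4 stuck-at-1, N5 stuck-at-1}.
Test 2 (in0=1, in1=0, in2=1): fault-free N0=1, N1=0, N2=1, N3=0, N4=0, N5=1, N6=1, N7=1 → Y1=1, Y2=1; observed Y1=0, Y2=1. Eliminates N0 stuck-at-1, N5 stuck-at-1.
Only N4 stuck-at-1 is consistent with every test.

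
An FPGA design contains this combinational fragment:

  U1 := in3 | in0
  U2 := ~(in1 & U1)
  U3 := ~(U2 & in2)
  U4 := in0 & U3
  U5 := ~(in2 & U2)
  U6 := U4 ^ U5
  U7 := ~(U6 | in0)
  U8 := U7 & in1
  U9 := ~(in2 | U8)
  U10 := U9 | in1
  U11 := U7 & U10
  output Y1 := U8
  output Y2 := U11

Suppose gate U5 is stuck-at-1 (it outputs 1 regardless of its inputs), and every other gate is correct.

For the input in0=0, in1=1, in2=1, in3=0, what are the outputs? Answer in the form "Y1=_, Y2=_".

Y1=0, Y2=0

Propagate with U5 forced: U1=0, U2=1, U3=0, U4=0, U5=1 [stuck-at-1], U6=1, U7=0, U8=0, U9=0, U10=1, U11=0.
So the outputs are Y1=0, Y2=0. (Without the fault they would be Y1=1, Y2=1.)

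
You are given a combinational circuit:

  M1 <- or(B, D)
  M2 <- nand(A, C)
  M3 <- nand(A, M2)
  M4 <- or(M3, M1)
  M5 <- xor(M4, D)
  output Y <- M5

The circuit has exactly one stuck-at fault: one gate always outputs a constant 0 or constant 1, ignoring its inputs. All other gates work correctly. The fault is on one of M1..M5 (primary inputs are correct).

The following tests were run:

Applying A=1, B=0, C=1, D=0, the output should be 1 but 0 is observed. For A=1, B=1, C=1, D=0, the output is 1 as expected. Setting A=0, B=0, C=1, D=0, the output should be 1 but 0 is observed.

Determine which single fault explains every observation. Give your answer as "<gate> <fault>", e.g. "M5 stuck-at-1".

M3 stuck-at-0

Fault-free values for test 1 (A=1, B=0, C=1, D=0): M1=0, M2=0, M3=1, M4=1, M5=1, giving Y=1. Observed 0.
Test 1: faults giving observed 0 are {M2 stuck-at-1, M3 stuck-at-0, M4 stuck-at-0, M5 stuck-at-0}.
Test 2 (A=1, B=1, C=1, D=0): fault-free M1=1, M2=0, M3=1, M4=1, M5=1 → 1; observed 1. Eliminates M4 stuck-at-0, M5 stuck-at-0.
Test 3 (A=0, B=0, C=1, D=0): fault-free M1=0, M2=1, M3=1, M4=1, M5=1 → 1; observed 0. Eliminates M2 stuck-at-1.
Only M3 stuck-at-0 is consistent with every test.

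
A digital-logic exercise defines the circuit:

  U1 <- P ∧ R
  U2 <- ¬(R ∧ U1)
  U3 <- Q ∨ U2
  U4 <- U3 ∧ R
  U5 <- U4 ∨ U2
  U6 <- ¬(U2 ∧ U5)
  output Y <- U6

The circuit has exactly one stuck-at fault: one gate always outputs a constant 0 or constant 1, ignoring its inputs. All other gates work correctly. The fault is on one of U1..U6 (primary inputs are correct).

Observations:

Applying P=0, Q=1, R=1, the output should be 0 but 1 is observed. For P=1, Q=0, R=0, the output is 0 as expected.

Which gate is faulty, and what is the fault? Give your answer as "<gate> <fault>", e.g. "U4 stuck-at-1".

Fault-free values for test 1 (P=0, Q=1, R=1): U1=0, U2=1, U3=1, U4=1, U5=1, U6=0, giving Y=0. Observed 1.
Test 1: faults giving observed 1 are {U1 stuck-at-1, U2 stuck-at-0, U5 stuck-at-0, U6 stuck-at-1}.
Test 2 (P=1, Q=0, R=0): fault-free U1=0, U2=1, U3=1, U4=0, U5=1, U6=0 → 0; observed 0. Eliminates U2 stuck-at-0, U5 stuck-at-0, U6 stuck-at-1.
Only U1 stuck-at-1 is consistent with every test.

U1 stuck-at-1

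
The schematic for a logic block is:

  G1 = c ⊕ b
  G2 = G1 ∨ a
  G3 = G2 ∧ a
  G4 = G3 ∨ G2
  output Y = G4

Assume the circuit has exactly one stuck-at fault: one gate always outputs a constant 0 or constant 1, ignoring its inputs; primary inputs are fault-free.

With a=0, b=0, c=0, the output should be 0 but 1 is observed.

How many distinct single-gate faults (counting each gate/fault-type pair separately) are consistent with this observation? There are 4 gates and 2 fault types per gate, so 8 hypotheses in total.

4

Fault-free: G1=0, G2=0, G3=0, G4=0 → 0. Observed 1.
  G1 stuck-at-0: output 0 ✗
  G1 stuck-at-1: output 1 ✓
  G2 stuck-at-0: output 0 ✗
  G2 stuck-at-1: output 1 ✓
  G3 stuck-at-0: output 0 ✗
  G3 stuck-at-1: output 1 ✓
  G4 stuck-at-0: output 0 ✗
  G4 stuck-at-1: output 1 ✓
Consistent faults: {G1 stuck-at-1, G2 stuck-at-1, G3 stuck-at-1, G4 stuck-at-1} — 4 in all.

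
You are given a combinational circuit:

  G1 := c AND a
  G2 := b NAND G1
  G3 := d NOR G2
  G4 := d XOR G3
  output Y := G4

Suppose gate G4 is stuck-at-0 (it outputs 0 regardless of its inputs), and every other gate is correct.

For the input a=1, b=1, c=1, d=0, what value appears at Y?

Propagate with G4 forced: G1=1, G2=0, G3=1, G4=0 [stuck-at-0].
So Y = 0. (Without the fault it would be 1.)

0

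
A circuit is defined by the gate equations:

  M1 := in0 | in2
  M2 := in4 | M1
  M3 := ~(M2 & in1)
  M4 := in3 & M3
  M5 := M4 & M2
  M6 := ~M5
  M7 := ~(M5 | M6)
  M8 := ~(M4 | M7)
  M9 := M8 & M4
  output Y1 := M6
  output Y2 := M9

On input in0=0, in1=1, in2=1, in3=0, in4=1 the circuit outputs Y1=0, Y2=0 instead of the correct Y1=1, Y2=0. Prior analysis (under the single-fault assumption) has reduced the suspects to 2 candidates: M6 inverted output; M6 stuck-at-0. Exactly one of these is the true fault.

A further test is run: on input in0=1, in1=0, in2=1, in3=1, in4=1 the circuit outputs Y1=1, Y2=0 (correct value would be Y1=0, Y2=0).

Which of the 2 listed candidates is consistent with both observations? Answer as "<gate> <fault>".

Evaluate each candidate on input in0=1, in1=0, in2=1, in3=1, in4=1:
  M6 inverted output: M1=1, M2=1, M3=1, M4=1, M5=1, M6=1 [inverted output], M7=0, M8=0, M9=0 → Y1=1, Y2=0 — matches
  M6 stuck-at-0: M1=1, M2=1, M3=1, M4=1, M5=1, M6=0 [stuck-at-0], M7=0, M8=0, M9=0 → Y1=0, Y2=0 — eliminated
Only M6 inverted output reproduces the observed Y1=1, Y2=0.

M6 inverted output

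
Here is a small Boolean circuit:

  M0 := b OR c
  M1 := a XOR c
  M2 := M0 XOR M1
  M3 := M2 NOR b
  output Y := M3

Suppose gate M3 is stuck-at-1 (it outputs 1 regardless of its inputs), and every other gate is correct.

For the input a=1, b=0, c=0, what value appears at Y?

Propagate with M3 forced: M0=0, M1=1, M2=1, M3=1 [stuck-at-1].
So Y = 1. (Without the fault it would be 0.)

1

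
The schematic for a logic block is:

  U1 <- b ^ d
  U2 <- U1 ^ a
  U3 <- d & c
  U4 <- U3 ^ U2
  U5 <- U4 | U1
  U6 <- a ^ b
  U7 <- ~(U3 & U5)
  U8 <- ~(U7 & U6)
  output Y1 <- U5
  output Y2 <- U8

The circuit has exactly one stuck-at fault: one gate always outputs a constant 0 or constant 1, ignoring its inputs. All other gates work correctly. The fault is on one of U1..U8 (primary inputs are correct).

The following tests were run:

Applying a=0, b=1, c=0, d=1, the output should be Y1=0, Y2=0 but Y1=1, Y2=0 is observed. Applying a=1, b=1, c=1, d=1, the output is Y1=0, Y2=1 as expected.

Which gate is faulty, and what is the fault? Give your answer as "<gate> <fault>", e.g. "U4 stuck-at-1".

Fault-free values for test 1 (a=0, b=1, c=0, d=1): U1=0, U2=0, U3=0, U4=0, U5=0, U6=1, U7=1, U8=0, giving Y1=0, Y2=0. Observed Y1=1, Y2=0.
Test 1: faults giving observed Y1=1, Y2=0 are {U1 stuck-at-1, U2 stuck-at-1, U4 stuck-at-1, U5 stuck-at-1}.
Test 2 (a=1, b=1, c=1, d=1): fault-free U1=0, U2=1, U3=1, U4=0, U5=0, U6=0, U7=1, U8=1 → Y1=0, Y2=1; observed Y1=0, Y2=1. Eliminates U1 stuck-at-1, U4 stuck-at-1, U5 stuck-at-1.
Only U2 stuck-at-1 is consistent with every test.

U2 stuck-at-1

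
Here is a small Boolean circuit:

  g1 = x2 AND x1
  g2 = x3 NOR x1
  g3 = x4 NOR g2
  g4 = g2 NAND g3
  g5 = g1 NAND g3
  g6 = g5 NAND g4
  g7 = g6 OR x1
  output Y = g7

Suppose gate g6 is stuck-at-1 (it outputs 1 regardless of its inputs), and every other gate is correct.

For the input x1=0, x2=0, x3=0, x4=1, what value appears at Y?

Propagate with g6 forced: g1=0, g2=1, g3=0, g4=1, g5=1, g6=1 [stuck-at-1], g7=1.
So Y = 1. (Without the fault it would be 0.)

1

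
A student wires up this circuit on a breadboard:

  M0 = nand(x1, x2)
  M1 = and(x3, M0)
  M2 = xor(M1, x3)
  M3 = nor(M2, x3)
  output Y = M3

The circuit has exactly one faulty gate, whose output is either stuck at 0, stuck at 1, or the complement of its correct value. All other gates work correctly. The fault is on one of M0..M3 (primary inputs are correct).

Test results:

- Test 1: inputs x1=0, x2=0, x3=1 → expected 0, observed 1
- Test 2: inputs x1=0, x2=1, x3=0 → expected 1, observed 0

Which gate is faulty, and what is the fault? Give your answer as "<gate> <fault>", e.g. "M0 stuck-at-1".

M3 inverted output

Fault-free values for test 1 (x1=0, x2=0, x3=1): M0=1, M1=1, M2=0, M3=0, giving Y=0. Observed 1.
Test 1: faults giving observed 1 are {M3 stuck-at-1, M3 inverted output}.
Test 2 (x1=0, x2=1, x3=0): fault-free M0=1, M1=0, M2=0, M3=1 → 1; observed 0. Eliminates M3 stuck-at-1.
Only M3 inverted output is consistent with every test.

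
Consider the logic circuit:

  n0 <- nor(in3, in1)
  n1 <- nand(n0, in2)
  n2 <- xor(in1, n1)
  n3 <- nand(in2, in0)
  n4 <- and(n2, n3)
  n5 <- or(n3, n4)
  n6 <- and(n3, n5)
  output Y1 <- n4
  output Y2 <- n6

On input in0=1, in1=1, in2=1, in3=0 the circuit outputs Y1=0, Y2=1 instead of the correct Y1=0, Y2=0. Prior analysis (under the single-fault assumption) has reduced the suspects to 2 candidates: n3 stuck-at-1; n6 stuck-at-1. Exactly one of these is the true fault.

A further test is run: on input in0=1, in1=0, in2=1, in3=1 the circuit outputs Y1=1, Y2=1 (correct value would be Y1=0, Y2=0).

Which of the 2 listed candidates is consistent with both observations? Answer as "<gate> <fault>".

Evaluate each candidate on input in0=1, in1=0, in2=1, in3=1:
  n3 stuck-at-1: n0=0, n1=1, n2=1, n3=1 [stuck-at-1], n4=1, n5=1, n6=1 → Y1=1, Y2=1 — matches
  n6 stuck-at-1: n0=0, n1=1, n2=1, n3=0, n4=0, n5=0, n6=1 [stuck-at-1] → Y1=0, Y2=1 — eliminated
Only n3 stuck-at-1 reproduces the observed Y1=1, Y2=1.

n3 stuck-at-1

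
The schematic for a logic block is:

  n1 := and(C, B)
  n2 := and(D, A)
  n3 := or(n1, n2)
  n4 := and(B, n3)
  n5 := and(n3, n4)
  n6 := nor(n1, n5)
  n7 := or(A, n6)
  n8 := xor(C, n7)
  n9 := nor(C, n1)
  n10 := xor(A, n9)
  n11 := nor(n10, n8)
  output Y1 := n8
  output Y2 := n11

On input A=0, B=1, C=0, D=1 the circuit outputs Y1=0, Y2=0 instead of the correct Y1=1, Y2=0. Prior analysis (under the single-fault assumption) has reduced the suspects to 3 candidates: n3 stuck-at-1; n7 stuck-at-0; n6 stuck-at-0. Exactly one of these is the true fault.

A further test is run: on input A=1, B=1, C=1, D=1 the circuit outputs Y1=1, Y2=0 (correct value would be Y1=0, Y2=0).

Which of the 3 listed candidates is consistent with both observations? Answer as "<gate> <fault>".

Evaluate each candidate on input A=1, B=1, C=1, D=1:
  n3 stuck-at-1: n1=1, n2=1, n3=1 [stuck-at-1], n4=1, n5=1, n6=0, n7=1, n8=0, n9=0, n10=1, n11=0 → Y1=0, Y2=0 — eliminated
  n7 stuck-at-0: n1=1, n2=1, n3=1, n4=1, n5=1, n6=0, n7=0 [stuck-at-0], n8=1, n9=0, n10=1, n11=0 → Y1=1, Y2=0 — matches
  n6 stuck-at-0: n1=1, n2=1, n3=1, n4=1, n5=1, n6=0 [stuck-at-0], n7=1, n8=0, n9=0, n10=1, n11=0 → Y1=0, Y2=0 — eliminated
Only n7 stuck-at-0 reproduces the observed Y1=1, Y2=0.

n7 stuck-at-0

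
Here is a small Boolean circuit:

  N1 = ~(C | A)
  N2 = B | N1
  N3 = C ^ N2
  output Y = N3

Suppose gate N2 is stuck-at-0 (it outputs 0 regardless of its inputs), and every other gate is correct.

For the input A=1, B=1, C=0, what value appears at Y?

Propagate with N2 forced: N1=0, N2=0 [stuck-at-0], N3=0.
So Y = 0. (Without the fault it would be 1.)

0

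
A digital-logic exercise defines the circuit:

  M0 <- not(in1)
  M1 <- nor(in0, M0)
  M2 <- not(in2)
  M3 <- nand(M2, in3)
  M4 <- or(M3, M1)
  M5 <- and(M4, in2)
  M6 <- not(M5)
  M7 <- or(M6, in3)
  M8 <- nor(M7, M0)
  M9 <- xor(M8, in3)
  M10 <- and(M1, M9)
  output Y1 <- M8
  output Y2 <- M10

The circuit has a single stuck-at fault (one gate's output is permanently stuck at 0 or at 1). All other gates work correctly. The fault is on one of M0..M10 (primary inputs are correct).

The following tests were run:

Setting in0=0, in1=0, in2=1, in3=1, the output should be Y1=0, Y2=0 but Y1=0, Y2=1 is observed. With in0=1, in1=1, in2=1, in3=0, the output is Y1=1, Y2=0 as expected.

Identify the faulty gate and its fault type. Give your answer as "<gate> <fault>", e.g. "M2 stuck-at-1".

M0 stuck-at-0

Fault-free values for test 1 (in0=0, in1=0, in2=1, in3=1): M0=1, M1=0, M2=0, M3=1, M4=1, M5=1, M6=0, M7=1, M8=0, M9=1, M10=0, giving Y1=0, Y2=0. Observed Y1=0, Y2=1.
Test 1: faults giving observed Y1=0, Y2=1 are {M0 stuck-at-0, M1 stuck-at-1, M10 stuck-at-1}.
Test 2 (in0=1, in1=1, in2=1, in3=0): fault-free M0=0, M1=0, M2=0, M3=1, M4=1, M5=1, M6=0, M7=0, M8=1, M9=1, M10=0 → Y1=1, Y2=0; observed Y1=1, Y2=0. Eliminates M1 stuck-at-1, M10 stuck-at-1.
Only M0 stuck-at-0 is consistent with every test.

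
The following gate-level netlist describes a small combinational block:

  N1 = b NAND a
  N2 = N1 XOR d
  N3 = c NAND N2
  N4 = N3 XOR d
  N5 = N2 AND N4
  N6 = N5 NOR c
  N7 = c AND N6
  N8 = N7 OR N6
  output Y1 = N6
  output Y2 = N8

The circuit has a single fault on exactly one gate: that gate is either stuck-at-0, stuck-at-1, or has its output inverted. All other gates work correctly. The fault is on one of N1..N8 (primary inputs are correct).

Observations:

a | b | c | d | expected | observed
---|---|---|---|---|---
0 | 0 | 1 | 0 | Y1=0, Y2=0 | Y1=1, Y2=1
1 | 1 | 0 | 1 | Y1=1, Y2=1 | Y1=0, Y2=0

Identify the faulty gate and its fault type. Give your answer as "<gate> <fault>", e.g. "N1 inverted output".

N6 inverted output

Fault-free values for test 1 (a=0, b=0, c=1, d=0): N1=1, N2=1, N3=0, N4=0, N5=0, N6=0, N7=0, N8=0, giving Y1=0, Y2=0. Observed Y1=1, Y2=1.
Test 1: faults giving observed Y1=1, Y2=1 are {N6 stuck-at-1, N6 inverted output}.
Test 2 (a=1, b=1, c=0, d=1): fault-free N1=0, N2=1, N3=1, N4=0, N5=0, N6=1, N7=0, N8=1 → Y1=1, Y2=1; observed Y1=0, Y2=0. Eliminates N6 stuck-at-1.
Only N6 inverted output is consistent with every test.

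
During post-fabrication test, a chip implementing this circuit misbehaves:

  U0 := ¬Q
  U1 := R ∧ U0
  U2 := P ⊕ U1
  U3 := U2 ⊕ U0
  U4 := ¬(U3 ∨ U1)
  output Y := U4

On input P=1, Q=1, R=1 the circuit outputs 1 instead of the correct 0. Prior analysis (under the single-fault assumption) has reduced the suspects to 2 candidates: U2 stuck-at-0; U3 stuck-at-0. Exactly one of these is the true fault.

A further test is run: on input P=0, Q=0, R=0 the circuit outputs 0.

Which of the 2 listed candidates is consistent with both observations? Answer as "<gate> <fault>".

U2 stuck-at-0

Evaluate each candidate on input P=0, Q=0, R=0:
  U2 stuck-at-0: U0=1, U1=0, U2=0 [stuck-at-0], U3=1, U4=0 → 0 — matches
  U3 stuck-at-0: U0=1, U1=0, U2=0, U3=0 [stuck-at-0], U4=1 → 1 — eliminated
Only U2 stuck-at-0 reproduces the observed 0.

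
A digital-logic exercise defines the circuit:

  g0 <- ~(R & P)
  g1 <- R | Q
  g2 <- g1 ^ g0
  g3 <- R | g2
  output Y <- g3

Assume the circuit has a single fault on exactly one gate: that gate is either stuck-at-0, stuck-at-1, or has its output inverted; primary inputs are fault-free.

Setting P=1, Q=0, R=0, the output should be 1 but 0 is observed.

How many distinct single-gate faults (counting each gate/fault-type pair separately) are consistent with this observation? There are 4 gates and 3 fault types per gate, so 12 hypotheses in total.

Fault-free: g0=1, g1=0, g2=1, g3=1 → 1. Observed 0.
  g0 stuck-at-0: output 0 ✓
  g0 stuck-at-1: output 1 ✗
  g0 inverted output: output 0 ✓
  g1 stuck-at-0: output 1 ✗
  g1 stuck-at-1: output 0 ✓
  g1 inverted output: output 0 ✓
  g2 stuck-at-0: output 0 ✓
  g2 stuck-at-1: output 1 ✗
  g2 inverted output: output 0 ✓
  g3 stuck-at-0: output 0 ✓
  g3 stuck-at-1: output 1 ✗
  g3 inverted output: output 0 ✓
Consistent faults: {g0 stuck-at-0, g0 inverted output, g1 stuck-at-1, g1 inverted output, g2 stuck-at-0, g2 inverted output, g3 stuck-at-0, g3 inverted output} — 8 in all.

8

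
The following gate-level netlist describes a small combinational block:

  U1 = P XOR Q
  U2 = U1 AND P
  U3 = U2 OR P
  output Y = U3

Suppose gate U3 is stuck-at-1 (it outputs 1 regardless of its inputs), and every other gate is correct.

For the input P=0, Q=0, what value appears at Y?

Propagate with U3 forced: U1=0, U2=0, U3=1 [stuck-at-1].
So Y = 1. (Without the fault it would be 0.)

1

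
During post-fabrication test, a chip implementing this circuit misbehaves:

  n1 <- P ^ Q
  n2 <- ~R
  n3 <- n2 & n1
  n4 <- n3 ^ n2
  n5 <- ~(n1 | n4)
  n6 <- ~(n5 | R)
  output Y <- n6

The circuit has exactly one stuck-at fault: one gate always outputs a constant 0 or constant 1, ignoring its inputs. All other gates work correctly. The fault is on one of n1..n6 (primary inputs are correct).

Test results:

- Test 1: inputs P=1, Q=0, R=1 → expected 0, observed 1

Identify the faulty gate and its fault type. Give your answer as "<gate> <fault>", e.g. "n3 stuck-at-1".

n6 stuck-at-1

Fault-free values for test 1 (P=1, Q=0, R=1): n1=1, n2=0, n3=0, n4=0, n5=0, n6=0, giving Y=0. Observed 1.
Test 1: faults giving observed 1 are {n6 stuck-at-1}.
Only n6 stuck-at-1 is consistent with every test.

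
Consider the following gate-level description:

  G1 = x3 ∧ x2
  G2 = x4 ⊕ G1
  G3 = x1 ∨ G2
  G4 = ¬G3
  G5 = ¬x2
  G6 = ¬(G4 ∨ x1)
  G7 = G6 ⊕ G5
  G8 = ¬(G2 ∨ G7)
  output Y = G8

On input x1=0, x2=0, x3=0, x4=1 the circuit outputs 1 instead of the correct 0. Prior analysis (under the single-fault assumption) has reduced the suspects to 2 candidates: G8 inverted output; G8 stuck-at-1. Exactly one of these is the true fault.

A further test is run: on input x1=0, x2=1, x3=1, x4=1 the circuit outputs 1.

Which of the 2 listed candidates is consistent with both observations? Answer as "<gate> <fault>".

G8 stuck-at-1

Evaluate each candidate on input x1=0, x2=1, x3=1, x4=1:
  G8 inverted output: G1=1, G2=0, G3=0, G4=1, G5=0, G6=0, G7=0, G8=0 [inverted output] → 0 — eliminated
  G8 stuck-at-1: G1=1, G2=0, G3=0, G4=1, G5=0, G6=0, G7=0, G8=1 [stuck-at-1] → 1 — matches
Only G8 stuck-at-1 reproduces the observed 1.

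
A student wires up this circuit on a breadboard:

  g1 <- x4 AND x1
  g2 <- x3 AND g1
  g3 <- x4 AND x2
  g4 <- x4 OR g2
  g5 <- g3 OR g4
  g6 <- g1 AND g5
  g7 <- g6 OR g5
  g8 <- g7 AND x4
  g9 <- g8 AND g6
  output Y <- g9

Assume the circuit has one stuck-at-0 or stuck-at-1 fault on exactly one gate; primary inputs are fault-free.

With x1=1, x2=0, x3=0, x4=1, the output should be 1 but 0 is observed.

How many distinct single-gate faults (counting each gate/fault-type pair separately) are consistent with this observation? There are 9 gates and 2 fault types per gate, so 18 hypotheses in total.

7

Fault-free: g1=1, g2=0, g3=0, g4=1, g5=1, g6=1, g7=1, g8=1, g9=1 → 1. Observed 0.
  g1: stuck-at-0 ✓; others ✗
  g2: none of the 2 fault types match ✗
  g3: none of the 2 fault types match ✗
  g4: stuck-at-0 ✓; others ✗
  g5: stuck-at-0 ✓; others ✗
  g6: stuck-at-0 ✓; others ✗
  g7: stuck-at-0 ✓; others ✗
  g8: stuck-at-0 ✓; others ✗
  g9: stuck-at-0 ✓; others ✗
Consistent faults: {g1 stuck-at-0, g4 stuck-at-0, g5 stuck-at-0, g6 stuck-at-0, g7 stuck-at-0, g8 stuck-at-0, g9 stuck-at-0} — 7 in all.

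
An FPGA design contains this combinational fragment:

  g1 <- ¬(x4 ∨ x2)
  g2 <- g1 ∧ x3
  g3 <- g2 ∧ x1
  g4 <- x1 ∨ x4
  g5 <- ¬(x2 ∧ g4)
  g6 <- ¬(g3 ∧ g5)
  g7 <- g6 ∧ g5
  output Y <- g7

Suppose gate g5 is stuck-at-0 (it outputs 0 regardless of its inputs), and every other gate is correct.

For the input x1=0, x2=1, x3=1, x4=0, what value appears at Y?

Propagate with g5 forced: g1=0, g2=0, g3=0, g4=0, g5=0 [stuck-at-0], g6=1, g7=0.
So Y = 0. (Without the fault it would be 1.)

0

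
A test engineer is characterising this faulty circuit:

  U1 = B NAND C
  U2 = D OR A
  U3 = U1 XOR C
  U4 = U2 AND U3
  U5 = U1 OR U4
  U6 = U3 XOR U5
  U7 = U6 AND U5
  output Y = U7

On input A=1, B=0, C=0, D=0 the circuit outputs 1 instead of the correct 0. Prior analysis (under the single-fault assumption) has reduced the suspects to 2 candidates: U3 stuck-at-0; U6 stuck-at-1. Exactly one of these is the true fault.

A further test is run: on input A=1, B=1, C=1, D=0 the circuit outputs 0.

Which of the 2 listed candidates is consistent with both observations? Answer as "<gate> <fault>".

U3 stuck-at-0

Evaluate each candidate on input A=1, B=1, C=1, D=0:
  U3 stuck-at-0: U1=0, U2=1, U3=0 [stuck-at-0], U4=0, U5=0, U6=0, U7=0 → 0 — matches
  U6 stuck-at-1: U1=0, U2=1, U3=1, U4=1, U5=1, U6=1 [stuck-at-1], U7=1 → 1 — eliminated
Only U3 stuck-at-0 reproduces the observed 0.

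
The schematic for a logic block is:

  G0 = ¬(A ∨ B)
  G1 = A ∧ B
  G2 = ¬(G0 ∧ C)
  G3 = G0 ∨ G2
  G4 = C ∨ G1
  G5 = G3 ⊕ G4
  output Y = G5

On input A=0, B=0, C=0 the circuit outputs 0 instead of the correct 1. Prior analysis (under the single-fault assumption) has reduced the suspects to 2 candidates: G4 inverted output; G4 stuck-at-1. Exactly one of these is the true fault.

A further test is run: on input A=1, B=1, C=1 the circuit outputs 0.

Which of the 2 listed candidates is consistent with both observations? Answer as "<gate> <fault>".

Evaluate each candidate on input A=1, B=1, C=1:
  G4 inverted output: G0=0, G1=1, G2=1, G3=1, G4=0 [inverted output], G5=1 → 1 — eliminated
  G4 stuck-at-1: G0=0, G1=1, G2=1, G3=1, G4=1 [stuck-at-1], G5=0 → 0 — matches
Only G4 stuck-at-1 reproduces the observed 0.

G4 stuck-at-1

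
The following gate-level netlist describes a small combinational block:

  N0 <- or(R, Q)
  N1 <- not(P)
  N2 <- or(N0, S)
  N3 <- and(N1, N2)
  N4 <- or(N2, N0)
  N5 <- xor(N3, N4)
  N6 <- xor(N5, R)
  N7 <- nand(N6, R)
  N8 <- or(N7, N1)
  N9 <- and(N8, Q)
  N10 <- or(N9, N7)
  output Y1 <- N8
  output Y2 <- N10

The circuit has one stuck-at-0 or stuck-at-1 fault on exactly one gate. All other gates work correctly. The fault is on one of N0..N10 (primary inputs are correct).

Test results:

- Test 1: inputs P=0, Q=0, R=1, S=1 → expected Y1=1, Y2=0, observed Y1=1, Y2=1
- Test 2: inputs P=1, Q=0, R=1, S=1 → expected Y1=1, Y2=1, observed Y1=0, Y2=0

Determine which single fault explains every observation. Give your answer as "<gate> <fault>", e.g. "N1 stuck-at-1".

Fault-free values for test 1 (P=0, Q=0, R=1, S=1): N0=1, N1=1, N2=1, N3=1, N4=1, N5=0, N6=1, N7=0, N8=1, N9=0, N10=0, giving Y1=1, Y2=0. Observed Y1=1, Y2=1.
Test 1: faults giving observed Y1=1, Y2=1 are {N1 stuck-at-0, N2 stuck-at-0, N3 stuck-at-0, N4 stuck-at-0, N5 stuck-at-1, N6 stuck-at-0, N7 stuck-at-1, N9 stuck-at-1, N10 stuck-at-1}.
Test 2 (P=1, Q=0, R=1, S=1): fault-free N0=1, N1=0, N2=1, N3=0, N4=1, N5=1, N6=0, N7=1, N8=1, N9=0, N10=1 → Y1=1, Y2=1; observed Y1=0, Y2=0. Eliminates N1 stuck-at-0, N2 stuck-at-0, N3 stuck-at-0, N5 stuck-at-1, N6 stuck-at-0, N7 stuck-at-1, N9 stuck-at-1, N10 stuck-at-1.
Only N4 stuck-at-0 is consistent with every test.

N4 stuck-at-0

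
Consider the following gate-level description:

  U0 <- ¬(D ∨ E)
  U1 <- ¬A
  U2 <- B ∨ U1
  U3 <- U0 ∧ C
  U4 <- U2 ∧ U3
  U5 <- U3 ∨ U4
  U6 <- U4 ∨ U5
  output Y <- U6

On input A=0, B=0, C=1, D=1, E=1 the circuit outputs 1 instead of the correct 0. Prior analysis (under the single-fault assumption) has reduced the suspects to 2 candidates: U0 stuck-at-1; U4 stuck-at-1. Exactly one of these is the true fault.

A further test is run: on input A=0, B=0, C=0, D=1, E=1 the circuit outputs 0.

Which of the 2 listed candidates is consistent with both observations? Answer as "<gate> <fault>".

U0 stuck-at-1

Evaluate each candidate on input A=0, B=0, C=0, D=1, E=1:
  U0 stuck-at-1: U0=1 [stuck-at-1], U1=1, U2=1, U3=0, U4=0, U5=0, U6=0 → 0 — matches
  U4 stuck-at-1: U0=0, U1=1, U2=1, U3=0, U4=1 [stuck-at-1], U5=1, U6=1 → 1 — eliminated
Only U0 stuck-at-1 reproduces the observed 0.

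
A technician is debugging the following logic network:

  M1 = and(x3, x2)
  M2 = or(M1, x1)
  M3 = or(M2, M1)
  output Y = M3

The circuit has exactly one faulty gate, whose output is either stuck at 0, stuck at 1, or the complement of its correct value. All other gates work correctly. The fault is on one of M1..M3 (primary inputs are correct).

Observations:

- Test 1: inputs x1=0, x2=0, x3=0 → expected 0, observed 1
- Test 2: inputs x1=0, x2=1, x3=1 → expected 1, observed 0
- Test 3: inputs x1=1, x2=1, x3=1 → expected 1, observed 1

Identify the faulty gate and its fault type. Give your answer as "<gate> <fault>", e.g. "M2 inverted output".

Fault-free values for test 1 (x1=0, x2=0, x3=0): M1=0, M2=0, M3=0, giving Y=0. Observed 1.
Test 1: faults giving observed 1 are {M1 stuck-at-1, M1 inverted output, M2 stuck-at-1, M2 inverted output, M3 stuck-at-1, M3 inverted output}.
Test 2 (x1=0, x2=1, x3=1): fault-free M1=1, M2=1, M3=1 → 1; observed 0. Eliminates M1 stuck-at-1, M2 stuck-at-1, M2 inverted output, M3 stuck-at-1.
Test 3 (x1=1, x2=1, x3=1): fault-free M1=1, M2=1, M3=1 → 1; observed 1. Eliminates M3 inverted output.
Only M1 inverted output is consistent with every test.

M1 inverted output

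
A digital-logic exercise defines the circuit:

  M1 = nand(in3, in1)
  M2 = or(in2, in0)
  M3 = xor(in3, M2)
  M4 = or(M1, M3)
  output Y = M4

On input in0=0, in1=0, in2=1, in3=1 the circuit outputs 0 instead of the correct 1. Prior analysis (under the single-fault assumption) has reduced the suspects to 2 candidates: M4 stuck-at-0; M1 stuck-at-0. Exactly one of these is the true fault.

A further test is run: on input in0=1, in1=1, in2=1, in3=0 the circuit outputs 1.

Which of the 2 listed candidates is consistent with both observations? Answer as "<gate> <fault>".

M1 stuck-at-0

Evaluate each candidate on input in0=1, in1=1, in2=1, in3=0:
  M4 stuck-at-0: M1=1, M2=1, M3=1, M4=0 [stuck-at-0] → 0 — eliminated
  M1 stuck-at-0: M1=0 [stuck-at-0], M2=1, M3=1, M4=1 → 1 — matches
Only M1 stuck-at-0 reproduces the observed 1.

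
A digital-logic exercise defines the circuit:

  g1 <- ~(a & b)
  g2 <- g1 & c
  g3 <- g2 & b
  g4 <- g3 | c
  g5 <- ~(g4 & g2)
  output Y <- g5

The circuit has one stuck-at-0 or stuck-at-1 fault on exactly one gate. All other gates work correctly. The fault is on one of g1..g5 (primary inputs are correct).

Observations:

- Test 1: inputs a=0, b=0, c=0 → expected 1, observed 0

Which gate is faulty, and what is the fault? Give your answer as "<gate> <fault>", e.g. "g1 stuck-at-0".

Fault-free values for test 1 (a=0, b=0, c=0): g1=1, g2=0, g3=0, g4=0, g5=1, giving Y=1. Observed 0.
Test 1: faults giving observed 0 are {g5 stuck-at-0}.
Only g5 stuck-at-0 is consistent with every test.

g5 stuck-at-0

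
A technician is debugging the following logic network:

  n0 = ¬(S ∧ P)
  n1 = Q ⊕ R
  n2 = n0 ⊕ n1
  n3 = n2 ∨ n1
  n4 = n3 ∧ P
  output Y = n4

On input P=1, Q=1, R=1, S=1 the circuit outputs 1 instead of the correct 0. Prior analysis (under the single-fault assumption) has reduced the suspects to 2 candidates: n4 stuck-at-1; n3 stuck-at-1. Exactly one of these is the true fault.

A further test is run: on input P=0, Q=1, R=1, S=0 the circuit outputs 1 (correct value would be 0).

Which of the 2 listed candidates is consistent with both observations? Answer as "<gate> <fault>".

n4 stuck-at-1

Evaluate each candidate on input P=0, Q=1, R=1, S=0:
  n4 stuck-at-1: n0=1, n1=0, n2=1, n3=1, n4=1 [stuck-at-1] → 1 — matches
  n3 stuck-at-1: n0=1, n1=0, n2=1, n3=1 [stuck-at-1], n4=0 → 0 — eliminated
Only n4 stuck-at-1 reproduces the observed 1.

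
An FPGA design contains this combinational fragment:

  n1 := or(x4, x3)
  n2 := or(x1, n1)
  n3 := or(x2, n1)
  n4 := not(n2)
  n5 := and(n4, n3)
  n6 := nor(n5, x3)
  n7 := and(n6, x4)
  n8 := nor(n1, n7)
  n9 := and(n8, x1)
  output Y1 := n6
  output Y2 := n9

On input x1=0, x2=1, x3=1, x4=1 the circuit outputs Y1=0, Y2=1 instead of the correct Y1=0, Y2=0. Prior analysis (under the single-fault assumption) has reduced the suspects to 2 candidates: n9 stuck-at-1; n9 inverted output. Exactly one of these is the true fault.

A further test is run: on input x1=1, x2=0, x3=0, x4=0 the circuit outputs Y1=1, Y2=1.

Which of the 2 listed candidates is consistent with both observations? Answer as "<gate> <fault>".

n9 stuck-at-1

Evaluate each candidate on input x1=1, x2=0, x3=0, x4=0:
  n9 stuck-at-1: n1=0, n2=1, n3=0, n4=0, n5=0, n6=1, n7=0, n8=1, n9=1 [stuck-at-1] → Y1=1, Y2=1 — matches
  n9 inverted output: n1=0, n2=1, n3=0, n4=0, n5=0, n6=1, n7=0, n8=1, n9=0 [inverted output] → Y1=1, Y2=0 — eliminated
Only n9 stuck-at-1 reproduces the observed Y1=1, Y2=1.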